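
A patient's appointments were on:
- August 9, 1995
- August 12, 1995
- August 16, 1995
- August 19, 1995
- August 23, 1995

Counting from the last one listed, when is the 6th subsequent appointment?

The gap pattern 3, 4, 3, 4 repeats every 2 events.
These are the Wednesdays and Saturdays of each week.
Next Saturday: August 26, 1995.
The following Wednesday is August 30, 1995.
Next Saturday: September 2, 1995.
Next Wednesday: September 6, 1995.
The following Saturday is September 9, 1995.
Next Wednesday: September 13, 1995.

September 13, 1995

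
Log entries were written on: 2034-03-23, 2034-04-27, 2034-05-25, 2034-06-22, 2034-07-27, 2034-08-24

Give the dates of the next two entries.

These are Thursdays at 28- or 35-day spacing (35, 28, 28, 35, 28).
The pattern: 4th Thursday of the month.
4th Thursday of September 2034: 2034-09-28.
October 2034 — 4th Thursday is 2034-10-26.

2034-09-28, 2034-10-26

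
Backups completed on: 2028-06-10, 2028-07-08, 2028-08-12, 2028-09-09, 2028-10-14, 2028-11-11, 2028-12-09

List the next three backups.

2029-01-13, 2029-02-10, 2029-03-10

All dates are Saturdays, 28, 35, 28, 35, 28, 28 days apart.
Specifically, the 2nd Saturday of each month.
2nd Saturday of January 2029: 2029-01-13.
2nd Saturday of February 2029: 2029-02-10.
March 2029 — 2nd Saturday is 2029-03-10.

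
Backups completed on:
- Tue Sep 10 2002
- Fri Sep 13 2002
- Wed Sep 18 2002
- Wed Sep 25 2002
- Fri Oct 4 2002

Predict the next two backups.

Tue Oct 15 2002, Mon Oct 28 2002

Intervals are 3, 5, 7, 9 days — an arithmetic progression with common difference 2.
Next gap: 11 days. Fri Oct 4 2002 + 11 days = Tue Oct 15 2002.
Next gap: 13 days. Tue Oct 15 2002 + 13 days = Mon Oct 28 2002.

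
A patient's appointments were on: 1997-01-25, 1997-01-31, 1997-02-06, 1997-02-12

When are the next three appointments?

1997-02-18, 1997-02-24, 1997-03-02

Every event comes 6 days after the last (6, 6, 6).
1997-02-12 + 6 days = 1997-02-18.
1997-02-18 + 6 days = 1997-02-24.
1997-02-24 + 6 days = 1997-03-02.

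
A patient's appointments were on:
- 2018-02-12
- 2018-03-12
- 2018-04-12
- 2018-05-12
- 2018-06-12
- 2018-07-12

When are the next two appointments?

2018-08-12, 2018-09-12

The day-of-month is always 12 (28, 31, 30, 31, 30 days between events).
So this recurs on the 12th of each month.
Next: August 2018 → 2018-08-12.
Next: September 2018 → 2018-09-12.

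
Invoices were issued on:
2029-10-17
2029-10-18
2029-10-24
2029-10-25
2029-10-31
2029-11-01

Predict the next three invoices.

Gaps: 1, 6, 1, 6, 1 days — not constant, but cyclic with period 2.
The events fall on every Wednesday and Thursday.
Next Wednesday: 2029-11-07.
The following Thursday is 2029-11-08.
The following Wednesday is 2029-11-14.

2029-11-07, 2029-11-08, 2029-11-14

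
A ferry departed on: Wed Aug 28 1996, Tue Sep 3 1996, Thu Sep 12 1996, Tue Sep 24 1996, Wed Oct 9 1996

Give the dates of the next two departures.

Gaps: 6, 9, 12, 15 days — each gap is 3 larger than the previous one.
Next gap: 18 days. Wed Oct 9 1996 + 18 days = Sun Oct 27 1996.
Next gap: 21 days. Sun Oct 27 1996 + 21 days = Sun Nov 17 1996.

Sun Oct 27 1996, Sun Nov 17 1996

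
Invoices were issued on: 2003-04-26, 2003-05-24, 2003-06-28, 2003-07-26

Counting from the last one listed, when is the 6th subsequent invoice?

2004-01-24

All dates are Saturdays, 28, 35, 28 days apart.
Specifically, the 4th Saturday of each month.
4th Saturday of August 2003: 2003-08-23.
September 2003 — 4th Saturday is 2003-09-27.
October 2003 — 4th Saturday is 2003-10-25.
November 2003 — 4th Saturday is 2003-11-22.
December 2003 — 4th Saturday is 2003-12-27.
4th Saturday of January 2004: 2004-01-24.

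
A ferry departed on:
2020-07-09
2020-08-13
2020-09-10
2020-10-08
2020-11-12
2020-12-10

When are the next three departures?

2021-01-14, 2021-02-11, 2021-03-11

These are Thursdays at 28- or 35-day spacing (35, 28, 28, 35, 28).
The pattern: 2nd Thursday of the month.
January 2021 — 2nd Thursday is 2021-01-14.
2nd Thursday of February 2021: 2021-02-11.
March 2021 — 2nd Thursday is 2021-03-11.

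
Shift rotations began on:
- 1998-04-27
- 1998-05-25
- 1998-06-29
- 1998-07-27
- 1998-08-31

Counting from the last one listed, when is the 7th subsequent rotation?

1999-03-29

These are Mondays with 28, 35, 28, 35-day gaps.
Each is the final Monday of its month — 1998-06-29 is past the 28th, so '4th Monday' doesn't fit.
September 1998 ends with Monday 1998-09-28.
October 1998 ends with Monday 1998-10-26.
November 1998 ends with Monday 1998-11-30.
December 1998 ends with Monday 1998-12-28.
January 1999 ends with Monday 1999-01-25.
February 1999 ends with Monday 1999-02-22.
March 1999 ends with Monday 1999-03-29.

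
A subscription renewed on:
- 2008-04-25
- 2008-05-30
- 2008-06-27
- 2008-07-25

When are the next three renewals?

These are Fridays with 35, 28, 28-day gaps.
Each is the final Friday of its month — 2008-05-30 is past the 28th, so '4th Friday' doesn't fit.
Last Friday of August 2008: 2008-08-29.
September 2008 ends with Friday 2008-09-26.
Last Friday of October 2008: 2008-10-31.

2008-08-29, 2008-09-26, 2008-10-31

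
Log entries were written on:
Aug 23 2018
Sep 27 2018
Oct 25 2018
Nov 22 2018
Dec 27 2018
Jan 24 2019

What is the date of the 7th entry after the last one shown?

These are Thursdays at 28- or 35-day spacing (35, 28, 28, 35, 28).
The pattern: 4th Thursday of the month.
4th Thursday of February 2019: Feb 28 2019.
4th Thursday of March 2019: Mar 28 2019.
April 2019 — 4th Thursday is Apr 25 2019.
4th Thursday of May 2019: May 23 2019.
June 2019 — 4th Thursday is Jun 27 2019.
4th Thursday of July 2019: Jul 25 2019.
4th Thursday of August 2019: Aug 22 2019.

Aug 22 2019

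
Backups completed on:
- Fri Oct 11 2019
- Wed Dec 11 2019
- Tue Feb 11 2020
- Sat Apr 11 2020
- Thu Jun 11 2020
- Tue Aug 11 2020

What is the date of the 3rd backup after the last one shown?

Thu Feb 11 2021

Gaps: 61, 62, 60, 61, 61 days — not constant. Every event is on the 11th of the month.
Pattern: the 11th of every 2 months.
Next: October 2020 → Sun Oct 11 2020.
Next: December 2020 → Fri Dec 11 2020.
February 2021: Thu Feb 11 2021.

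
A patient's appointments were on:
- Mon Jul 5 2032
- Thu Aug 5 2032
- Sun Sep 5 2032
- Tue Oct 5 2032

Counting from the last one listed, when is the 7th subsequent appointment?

Thu May 5 2033

The day-of-month is always 5 (31, 31, 30 days between events).
So this recurs on the 5th of each month.
Next: November 2032 → Fri Nov 5 2032.
December 2032: Sun Dec 5 2032.
January 2033: Wed Jan 5 2033.
February 2033: Sat Feb 5 2033.
Next: March 2033 → Sat Mar 5 2033.
Next: April 2033 → Tue Apr 5 2033.
Next: May 2033 → Thu May 5 2033.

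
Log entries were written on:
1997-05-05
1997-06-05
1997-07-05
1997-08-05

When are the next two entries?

1997-09-05, 1997-10-05

The day-of-month is always 5 (31, 30, 31 days between events).
So this recurs on the 5th of each month.
Next: September 1997 → 1997-09-05.
Next: October 1997 → 1997-10-05.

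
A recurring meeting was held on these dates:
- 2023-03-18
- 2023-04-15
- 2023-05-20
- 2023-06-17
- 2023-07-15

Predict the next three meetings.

These are Saturdays at 28- or 35-day spacing (28, 35, 28, 28).
The pattern: 3rd Saturday of the month.
3rd Saturday of August 2023: 2023-08-19.
3rd Saturday of September 2023: 2023-09-16.
October 2023 — 3rd Saturday is 2023-10-21.

2023-08-19, 2023-09-16, 2023-10-21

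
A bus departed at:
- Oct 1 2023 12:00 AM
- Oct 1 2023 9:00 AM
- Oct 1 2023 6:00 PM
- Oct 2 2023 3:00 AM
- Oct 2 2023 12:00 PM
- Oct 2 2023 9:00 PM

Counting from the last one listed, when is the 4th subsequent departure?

Oct 4 2023 9:00 AM

Gaps: 9, 9, 9, 9, 9 hours — each event is 9 hours after the previous one.
Oct 2 2023 9:00 PM + 9 h = Oct 3 2023 6:00 AM.
Oct 3 2023 6:00 AM + 9 h = Oct 3 2023 3:00 PM.
Oct 3 2023 3:00 PM + 9 h = Oct 4 2023 12:00 AM.
Oct 4 2023 12:00 AM + 9 h = Oct 4 2023 9:00 AM.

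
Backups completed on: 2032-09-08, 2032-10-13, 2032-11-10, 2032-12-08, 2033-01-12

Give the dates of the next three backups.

All dates are Wednesdays, 35, 28, 28, 35 days apart.
Specifically, the 2nd Wednesday of each month.
2nd Wednesday of February 2033: 2033-02-09.
March 2033 — 2nd Wednesday is 2033-03-09.
2nd Wednesday of April 2033: 2033-04-13.

2033-02-09, 2033-03-09, 2033-04-13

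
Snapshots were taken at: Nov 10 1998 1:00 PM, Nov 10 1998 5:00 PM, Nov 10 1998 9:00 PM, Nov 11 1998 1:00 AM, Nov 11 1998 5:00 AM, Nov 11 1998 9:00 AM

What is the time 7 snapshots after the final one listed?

Nov 12 1998 1:00 PM

Gaps: 4, 4, 4, 4, 4 hours — each event is 4 hours after the previous one.
Nov 11 1998 9:00 AM + 4 h = Nov 11 1998 1:00 PM.
Nov 11 1998 1:00 PM + 4 h = Nov 11 1998 5:00 PM.
Nov 11 1998 5:00 PM + 4 h = Nov 11 1998 9:00 PM.
Nov 11 1998 9:00 PM + 4 h = Nov 12 1998 1:00 AM.
Nov 12 1998 1:00 AM + 4 h = Nov 12 1998 5:00 AM.
Nov 12 1998 5:00 AM + 4 h = Nov 12 1998 9:00 AM.
Nov 12 1998 9:00 AM + 4 h = Nov 12 1998 1:00 PM.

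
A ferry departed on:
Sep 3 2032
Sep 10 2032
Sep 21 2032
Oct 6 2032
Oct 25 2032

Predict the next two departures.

Gaps: 7, 11, 15, 19 days — each gap is 4 larger than the previous one.
Next gap: 23 days. Oct 25 2032 + 23 days = Nov 17 2032.
Next gap: 27 days. Nov 17 2032 + 27 days = Dec 14 2032.

Nov 17 2032, Dec 14 2032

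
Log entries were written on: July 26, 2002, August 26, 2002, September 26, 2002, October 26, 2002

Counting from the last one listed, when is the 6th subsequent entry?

April 26, 2003

The day-of-month is always 26 (31, 31, 30 days between events).
So this recurs on the 26th of each month.
Next: November 2002 → November 26, 2002.
Next: December 2002 → December 26, 2002.
January 2003: January 26, 2003.
Next: February 2003 → February 26, 2003.
March 2003: March 26, 2003.
Next: April 2003 → April 26, 2003.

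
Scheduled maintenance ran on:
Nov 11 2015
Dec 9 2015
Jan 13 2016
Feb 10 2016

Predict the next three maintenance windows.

These are Wednesdays at 28- or 35-day spacing (28, 35, 28).
The pattern: 2nd Wednesday of the month.
March 2016 — 2nd Wednesday is Mar 9 2016.
April 2016 — 2nd Wednesday is Apr 13 2016.
2nd Wednesday of May 2016: May 11 2016.

Mar 9 2016, Apr 13 2016, May 11 2016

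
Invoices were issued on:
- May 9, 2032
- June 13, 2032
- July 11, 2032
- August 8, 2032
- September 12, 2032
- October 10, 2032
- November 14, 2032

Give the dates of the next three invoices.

December 12, 2032; January 9, 2033; February 13, 2033

Gaps: 35, 28, 28, 35, 28, 35 days — a mix of 28 and 35. Every date is a Sunday.
Each is the 2nd Sunday of its month.
December 2032 — 2nd Sunday is December 12, 2032.
January 2033 — 2nd Sunday is January 9, 2033.
2nd Sunday of February 2033: February 13, 2033.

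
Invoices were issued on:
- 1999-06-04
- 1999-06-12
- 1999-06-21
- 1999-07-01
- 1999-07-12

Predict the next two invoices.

1999-07-24, 1999-08-06

The spacing grows by 1 each time: 8, 9, 10, 11 days.
Next gap: 12 days. 1999-07-12 + 12 days = 1999-07-24.
Next gap: 13 days. 1999-07-24 + 13 days = 1999-08-06.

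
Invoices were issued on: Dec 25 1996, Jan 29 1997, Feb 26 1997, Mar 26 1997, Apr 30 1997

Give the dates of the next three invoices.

May 28 1997, Jun 25 1997, Jul 30 1997

These are Wednesdays with 35, 28, 28, 35-day gaps.
Each is the final Wednesday of its month — Jan 29 1997 is past the 28th, so '4th Wednesday' doesn't fit.
Last Wednesday of May 1997: May 28 1997.
June 1997 ends with Wednesday Jun 25 1997.
Last Wednesday of July 1997: Jul 30 1997.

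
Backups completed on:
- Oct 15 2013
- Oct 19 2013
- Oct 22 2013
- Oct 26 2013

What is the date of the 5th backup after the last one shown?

Nov 12 2013

Gaps: 4, 3, 4 days — not constant, but cyclic with period 2.
The events fall on every Tuesday and Saturday.
Next Tuesday: Oct 29 2013.
The following Saturday is Nov 2 2013.
Next Tuesday: Nov 5 2013.
The following Saturday is Nov 9 2013.
The following Tuesday is Nov 12 2013.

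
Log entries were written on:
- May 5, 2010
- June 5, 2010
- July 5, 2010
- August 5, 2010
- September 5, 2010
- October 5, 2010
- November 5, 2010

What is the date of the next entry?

December 5, 2010

Each date is the 5th; the gaps (31, 30, 31, 31, 30, 31) track the month lengths.
The rule is the 5th of each month.
December 2010: December 5, 2010.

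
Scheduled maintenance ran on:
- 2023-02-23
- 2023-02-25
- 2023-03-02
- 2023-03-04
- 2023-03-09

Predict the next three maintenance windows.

The gap pattern 2, 5, 2, 5 repeats every 2 events.
These are the Thursdays and Saturdays of each week.
The following Saturday is 2023-03-11.
The following Thursday is 2023-03-16.
The following Saturday is 2023-03-18.

2023-03-11, 2023-03-16, 2023-03-18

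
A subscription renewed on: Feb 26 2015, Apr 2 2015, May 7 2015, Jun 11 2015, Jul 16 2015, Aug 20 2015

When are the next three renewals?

Gaps between consecutive events: 35, 35, 35, 35, 35 days — a constant 35-day interval.
Aug 20 2015 + 35 days = Sep 24 2015.
Sep 24 2015 + 35 days = Oct 29 2015.
Oct 29 2015 + 35 days = Dec 3 2015.

Sep 24 2015, Oct 29 2015, Dec 3 2015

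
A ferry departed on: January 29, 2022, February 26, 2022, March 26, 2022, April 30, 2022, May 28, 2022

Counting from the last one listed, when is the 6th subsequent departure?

November 26, 2022

Every date is a Saturday; gaps 28, 28, 35, 28 days.
Each is the last Saturday of its month (at least one falls on the 29th or later, ruling out '4th Saturday').
Last Saturday of June 2022: June 25, 2022.
July 2022 ends with Saturday July 30, 2022.
August 2022 ends with Saturday August 27, 2022.
Last Saturday of September 2022: September 24, 2022.
October 2022 ends with Saturday October 29, 2022.
November 2022 ends with Saturday November 26, 2022.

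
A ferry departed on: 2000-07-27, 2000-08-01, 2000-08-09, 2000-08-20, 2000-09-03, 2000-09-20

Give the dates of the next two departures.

2000-10-10, 2000-11-02

Intervals are 5, 8, 11, 14, 17 days — an arithmetic progression with common difference 3.
Next gap: 20 days. 2000-09-20 + 20 days = 2000-10-10.
Next gap: 23 days. 2000-10-10 + 23 days = 2000-11-02.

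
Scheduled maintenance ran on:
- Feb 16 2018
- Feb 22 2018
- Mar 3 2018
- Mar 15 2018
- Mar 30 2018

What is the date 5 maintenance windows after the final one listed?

The spacing grows by 3 each time: 6, 9, 12, 15 days.
Next gap: 18 days. Mar 30 2018 + 18 days = Apr 17 2018.
Next gap: 21 days. Apr 17 2018 + 21 days = May 8 2018.
Next gap: 24 days. May 8 2018 + 24 days = Jun 1 2018.
Next gap: 27 days. Jun 1 2018 + 27 days = Jun 28 2018.
Next gap: 30 days. Jun 28 2018 + 30 days = Jul 28 2018.

Jul 28 2018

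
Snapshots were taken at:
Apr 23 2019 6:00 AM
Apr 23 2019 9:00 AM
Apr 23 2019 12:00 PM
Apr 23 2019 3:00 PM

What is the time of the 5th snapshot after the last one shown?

Spacing: 3, 3, 3 h — constant 3 h.
Apr 23 2019 3:00 PM + 3 h = Apr 23 2019 6:00 PM.
Apr 23 2019 6:00 PM + 3 h = Apr 23 2019 9:00 PM.
Apr 23 2019 9:00 PM + 3 h = Apr 24 2019 12:00 AM.
Apr 24 2019 12:00 AM + 3 h = Apr 24 2019 3:00 AM.
Apr 24 2019 3:00 AM + 3 h = Apr 24 2019 6:00 AM.

Apr 24 2019 6:00 AM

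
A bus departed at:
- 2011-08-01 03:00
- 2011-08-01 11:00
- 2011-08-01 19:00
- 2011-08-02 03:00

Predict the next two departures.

Spacing: 8, 8, 8 h — constant 8 h.
2011-08-02 03:00 + 8 h = 2011-08-02 11:00.
2011-08-02 11:00 + 8 h = 2011-08-02 19:00.

2011-08-02 11:00, 2011-08-02 19:00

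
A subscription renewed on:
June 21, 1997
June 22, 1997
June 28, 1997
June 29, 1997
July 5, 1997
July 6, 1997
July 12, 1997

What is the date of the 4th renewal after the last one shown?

July 26, 1997

The gap pattern 1, 6, 1, 6, 1, 6 repeats every 2 events.
These are the Saturdays and Sundays of each week.
The following Sunday is July 13, 1997.
Next Saturday: July 19, 1997.
The following Sunday is July 20, 1997.
Next Saturday: July 26, 1997.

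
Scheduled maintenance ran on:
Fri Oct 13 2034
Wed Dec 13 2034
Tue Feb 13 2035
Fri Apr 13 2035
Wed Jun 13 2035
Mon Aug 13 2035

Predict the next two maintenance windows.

Each date is the 13th; the gaps (61, 62, 59, 61, 61) track the month lengths.
The rule is the 13th of every 2 months.
October 2035: Sat Oct 13 2035.
Next: December 2035 → Thu Dec 13 2035.

Sat Oct 13 2035, Thu Dec 13 2035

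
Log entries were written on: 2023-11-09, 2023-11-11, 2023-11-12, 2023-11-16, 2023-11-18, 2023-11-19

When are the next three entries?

Every event lands on a Thursday or Saturday or Sunday (gaps cycle 2, 1, 4, 2, 1).
So the schedule is: every Thursday, Saturday and Sunday.
The following Thursday is 2023-11-23.
Next Saturday: 2023-11-25.
Next Sunday: 2023-11-26.

2023-11-23, 2023-11-25, 2023-11-26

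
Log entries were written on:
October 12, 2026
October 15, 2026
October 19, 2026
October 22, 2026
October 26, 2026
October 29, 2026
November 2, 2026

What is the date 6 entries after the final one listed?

Gaps: 3, 4, 3, 4, 3, 4 days — not constant, but cyclic with period 2.
The events fall on every Monday and Thursday.
The following Thursday is November 5, 2026.
Next Monday: November 9, 2026.
The following Thursday is November 12, 2026.
Next Monday: November 16, 2026.
The following Thursday is November 19, 2026.
Next Monday: November 23, 2026.

November 23, 2026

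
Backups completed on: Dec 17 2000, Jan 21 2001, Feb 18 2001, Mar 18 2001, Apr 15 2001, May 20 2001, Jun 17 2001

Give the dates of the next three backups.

All dates are Sundays, 35, 28, 28, 28, 35, 28 days apart.
Specifically, the 3rd Sunday of each month.
July 2001 — 3rd Sunday is Jul 15 2001.
August 2001 — 3rd Sunday is Aug 19 2001.
September 2001 — 3rd Sunday is Sep 16 2001.

Jul 15 2001, Aug 19 2001, Sep 16 2001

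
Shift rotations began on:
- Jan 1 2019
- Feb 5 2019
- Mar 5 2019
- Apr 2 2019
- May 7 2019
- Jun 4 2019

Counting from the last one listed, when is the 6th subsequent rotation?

All dates are Tuesdays, 35, 28, 28, 35, 28 days apart.
Specifically, the 1st Tuesday of each month.
July 2019 — 1st Tuesday is Jul 2 2019.
August 2019 — 1st Tuesday is Aug 6 2019.
1st Tuesday of September 2019: Sep 3 2019.
1st Tuesday of October 2019: Oct 1 2019.
November 2019 — 1st Tuesday is Nov 5 2019.
1st Tuesday of December 2019: Dec 3 2019.

Dec 3 2019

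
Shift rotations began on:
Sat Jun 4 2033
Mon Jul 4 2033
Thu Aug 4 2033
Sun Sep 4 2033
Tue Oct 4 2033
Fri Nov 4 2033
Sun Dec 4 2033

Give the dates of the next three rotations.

Wed Jan 4 2034, Sat Feb 4 2034, Sat Mar 4 2034

Gaps: 30, 31, 31, 30, 31, 30 days — not constant. Every event is on the 4th of the month.
Pattern: the 4th of each month.
Next: January 2034 → Wed Jan 4 2034.
February 2034: Sat Feb 4 2034.
March 2034: Sat Mar 4 2034.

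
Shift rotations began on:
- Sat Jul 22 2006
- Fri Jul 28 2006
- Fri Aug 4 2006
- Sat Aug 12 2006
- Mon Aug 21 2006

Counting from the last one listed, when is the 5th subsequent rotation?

Fri Oct 20 2006

The spacing grows by 1 each time: 6, 7, 8, 9 days.
Next gap: 10 days. Mon Aug 21 2006 + 10 days = Thu Aug 31 2006.
Next gap: 11 days. Thu Aug 31 2006 + 11 days = Mon Sep 11 2006.
Next gap: 12 days. Mon Sep 11 2006 + 12 days = Sat Sep 23 2006.
Next gap: 13 days. Sat Sep 23 2006 + 13 days = Fri Oct 6 2006.
Next gap: 14 days. Fri Oct 6 2006 + 14 days = Fri Oct 20 2006.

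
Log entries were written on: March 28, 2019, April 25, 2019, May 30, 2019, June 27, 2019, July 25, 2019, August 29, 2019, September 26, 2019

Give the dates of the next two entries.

October 31, 2019; November 28, 2019

Every date is a Thursday; gaps 28, 35, 28, 28, 35, 28 days.
Each is the last Thursday of its month (at least one falls on the 29th or later, ruling out '4th Thursday').
October 2019 ends with Thursday October 31, 2019.
Last Thursday of November 2019: November 28, 2019.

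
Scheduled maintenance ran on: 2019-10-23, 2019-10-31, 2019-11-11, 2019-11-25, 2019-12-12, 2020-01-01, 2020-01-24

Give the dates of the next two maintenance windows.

Intervals are 8, 11, 14, 17, 20, 23 days — an arithmetic progression with common difference 3.
Next gap: 26 days. 2020-01-24 + 26 days = 2020-02-19.
Next gap: 29 days. 2020-02-19 + 29 days = 2020-03-19.

2020-02-19, 2020-03-19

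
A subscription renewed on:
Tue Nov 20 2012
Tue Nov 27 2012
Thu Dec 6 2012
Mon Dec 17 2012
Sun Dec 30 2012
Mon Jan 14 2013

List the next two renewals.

Thu Jan 31 2013, Tue Feb 19 2013

The spacing grows by 2 each time: 7, 9, 11, 13, 15 days.
Next gap: 17 days. Mon Jan 14 2013 + 17 days = Thu Jan 31 2013.
Next gap: 19 days. Thu Jan 31 2013 + 19 days = Tue Feb 19 2013.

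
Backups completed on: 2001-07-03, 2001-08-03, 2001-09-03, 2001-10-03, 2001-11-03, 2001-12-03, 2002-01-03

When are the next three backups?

2002-02-03, 2002-03-03, 2002-04-03

Each date is the 3rd; the gaps (31, 31, 30, 31, 30, 31) track the month lengths.
The rule is the 3rd of each month.
Next: February 2002 → 2002-02-03.
March 2002: 2002-03-03.
April 2002: 2002-04-03.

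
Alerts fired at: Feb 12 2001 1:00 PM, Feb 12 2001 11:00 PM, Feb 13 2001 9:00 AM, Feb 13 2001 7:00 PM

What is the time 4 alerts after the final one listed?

Gaps: 10, 10, 10 hours — each event is 10 hours after the previous one.
Feb 13 2001 7:00 PM + 10 h = Feb 14 2001 5:00 AM.
Feb 14 2001 5:00 AM + 10 h = Feb 14 2001 3:00 PM.
Feb 14 2001 3:00 PM + 10 h = Feb 15 2001 1:00 AM.
Feb 15 2001 1:00 AM + 10 h = Feb 15 2001 11:00 AM.

Feb 15 2001 11:00 AM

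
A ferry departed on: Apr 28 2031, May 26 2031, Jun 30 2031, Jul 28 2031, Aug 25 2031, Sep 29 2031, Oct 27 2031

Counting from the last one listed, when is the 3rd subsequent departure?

All Mondays; the gaps (28, 35, 28, 28, 35, 28) vary with month length.
This is the last Monday of each month.
November 2031 ends with Monday Nov 24 2031.
December 2031 ends with Monday Dec 29 2031.
Last Monday of January 2032: Jan 26 2032.

Jan 26 2032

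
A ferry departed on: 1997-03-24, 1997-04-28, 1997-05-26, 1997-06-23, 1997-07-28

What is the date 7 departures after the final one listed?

All dates are Mondays, 35, 28, 28, 35 days apart.
Specifically, the 4th Monday of each month.
4th Monday of August 1997: 1997-08-25.
4th Monday of September 1997: 1997-09-22.
4th Monday of October 1997: 1997-10-27.
November 1997 — 4th Monday is 1997-11-24.
4th Monday of December 1997: 1997-12-22.
January 1998 — 4th Monday is 1998-01-26.
4th Monday of February 1998: 1998-02-23.

1998-02-23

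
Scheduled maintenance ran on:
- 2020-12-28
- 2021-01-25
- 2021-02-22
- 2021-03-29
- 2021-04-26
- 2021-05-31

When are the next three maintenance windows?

Every date is a Monday; gaps 28, 28, 35, 28, 35 days.
Each is the last Monday of its month (at least one falls on the 29th or later, ruling out '4th Monday').
Last Monday of June 2021: 2021-06-28.
Last Monday of July 2021: 2021-07-26.
August 2021 ends with Monday 2021-08-30.

2021-06-28, 2021-07-26, 2021-08-30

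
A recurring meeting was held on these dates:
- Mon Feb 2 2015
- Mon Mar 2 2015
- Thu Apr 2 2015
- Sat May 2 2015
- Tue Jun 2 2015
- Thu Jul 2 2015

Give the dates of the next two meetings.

Sun Aug 2 2015, Wed Sep 2 2015

Each date is the 2nd; the gaps (28, 31, 30, 31, 30) track the month lengths.
The rule is the 2nd of each month.
Next: August 2015 → Sun Aug 2 2015.
Next: September 2015 → Wed Sep 2 2015.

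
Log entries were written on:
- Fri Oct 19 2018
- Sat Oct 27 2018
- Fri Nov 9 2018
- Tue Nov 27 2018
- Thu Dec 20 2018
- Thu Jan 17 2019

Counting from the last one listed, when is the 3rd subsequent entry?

Sat May 11 2019

The spacing grows by 5 each time: 8, 13, 18, 23, 28 days.
Next gap: 33 days. Thu Jan 17 2019 + 33 days = Tue Feb 19 2019.
Next gap: 38 days. Tue Feb 19 2019 + 38 days = Fri Mar 29 2019.
Next gap: 43 days. Fri Mar 29 2019 + 43 days = Sat May 11 2019.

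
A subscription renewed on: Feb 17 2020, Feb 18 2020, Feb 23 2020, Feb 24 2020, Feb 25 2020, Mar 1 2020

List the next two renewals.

The gap pattern 1, 5, 1, 1, 5 repeats every 3 events.
These are the Mondays, Tuesdays and Sundays of each week.
Next Monday: Mar 2 2020.
The following Tuesday is Mar 3 2020.

Mar 2 2020, Mar 3 2020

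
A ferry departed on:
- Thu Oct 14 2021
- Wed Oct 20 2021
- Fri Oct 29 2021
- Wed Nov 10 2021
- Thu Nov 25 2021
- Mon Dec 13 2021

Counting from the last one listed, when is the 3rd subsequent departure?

Wed Feb 23 2022

Gaps: 6, 9, 12, 15, 18 days — each gap is 3 larger than the previous one.
Next gap: 21 days. Mon Dec 13 2021 + 21 days = Mon Jan 3 2022.
Next gap: 24 days. Mon Jan 3 2022 + 24 days = Thu Jan 27 2022.
Next gap: 27 days. Thu Jan 27 2022 + 27 days = Wed Feb 23 2022.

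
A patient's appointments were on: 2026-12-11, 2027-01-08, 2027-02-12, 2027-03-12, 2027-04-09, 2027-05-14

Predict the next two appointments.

All dates are Fridays, 28, 35, 28, 28, 35 days apart.
Specifically, the 2nd Friday of each month.
2nd Friday of June 2027: 2027-06-11.
July 2027 — 2nd Friday is 2027-07-09.

2027-06-11, 2027-07-09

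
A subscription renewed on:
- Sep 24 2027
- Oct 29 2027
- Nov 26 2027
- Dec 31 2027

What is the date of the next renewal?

All Fridays; the gaps (35, 28, 35) vary with month length.
This is the last Friday of each month.
January 2028 ends with Friday Jan 28 2028.

Jan 28 2028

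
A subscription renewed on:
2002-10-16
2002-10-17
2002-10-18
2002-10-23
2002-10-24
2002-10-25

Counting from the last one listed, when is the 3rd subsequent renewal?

The gap pattern 1, 1, 5, 1, 1 repeats every 3 events.
These are the Wednesdays, Thursdays and Fridays of each week.
Next Wednesday: 2002-10-30.
Next Thursday: 2002-10-31.
Next Friday: 2002-11-01.

2002-11-01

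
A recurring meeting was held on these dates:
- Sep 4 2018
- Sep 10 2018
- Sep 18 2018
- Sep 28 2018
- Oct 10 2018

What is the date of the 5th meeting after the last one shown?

Jan 8 2019

Intervals are 6, 8, 10, 12 days — an arithmetic progression with common difference 2.
Next gap: 14 days. Oct 10 2018 + 14 days = Oct 24 2018.
Next gap: 16 days. Oct 24 2018 + 16 days = Nov 9 2018.
Next gap: 18 days. Nov 9 2018 + 18 days = Nov 27 2018.
Next gap: 20 days. Nov 27 2018 + 20 days = Dec 17 2018.
Next gap: 22 days. Dec 17 2018 + 22 days = Jan 8 2019.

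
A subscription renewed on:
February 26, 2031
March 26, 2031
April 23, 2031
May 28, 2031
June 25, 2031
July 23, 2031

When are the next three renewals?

These are Wednesdays at 28- or 35-day spacing (28, 28, 35, 28, 28).
The pattern: 4th Wednesday of the month.
August 2031 — 4th Wednesday is August 27, 2031.
4th Wednesday of September 2031: September 24, 2031.
4th Wednesday of October 2031: October 22, 2031.

August 27, 2031; September 24, 2031; October 22, 2031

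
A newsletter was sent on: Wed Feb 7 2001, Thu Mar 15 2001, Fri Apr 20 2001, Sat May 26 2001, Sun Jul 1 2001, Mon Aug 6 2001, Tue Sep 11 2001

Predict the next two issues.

Wed Oct 17 2001, Thu Nov 22 2001

The spacing is 36, 36, 36, 36, 36, 36 days — always 36 days.
Tue Sep 11 2001 + 36 days = Wed Oct 17 2001.
Wed Oct 17 2001 + 36 days = Thu Nov 22 2001.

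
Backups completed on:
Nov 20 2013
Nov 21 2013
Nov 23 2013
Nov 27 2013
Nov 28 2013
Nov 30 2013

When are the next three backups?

Dec 4 2013, Dec 5 2013, Dec 7 2013

The gap pattern 1, 2, 4, 1, 2 repeats every 3 events.
These are the Wednesdays, Thursdays and Saturdays of each week.
The following Wednesday is Dec 4 2013.
The following Thursday is Dec 5 2013.
Next Saturday: Dec 7 2013.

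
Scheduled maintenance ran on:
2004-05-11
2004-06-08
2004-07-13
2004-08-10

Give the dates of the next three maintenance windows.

All dates are Tuesdays, 28, 35, 28 days apart.
Specifically, the 2nd Tuesday of each month.
September 2004 — 2nd Tuesday is 2004-09-14.
2nd Tuesday of October 2004: 2004-10-12.
November 2004 — 2nd Tuesday is 2004-11-09.

2004-09-14, 2004-10-12, 2004-11-09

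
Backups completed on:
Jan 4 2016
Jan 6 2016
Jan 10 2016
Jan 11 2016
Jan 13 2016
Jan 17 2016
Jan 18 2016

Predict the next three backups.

The gap pattern 2, 4, 1, 2, 4, 1 repeats every 3 events.
These are the Mondays, Wednesdays and Sundays of each week.
Next Wednesday: Jan 20 2016.
Next Sunday: Jan 24 2016.
The following Monday is Jan 25 2016.

Jan 20 2016, Jan 24 2016, Jan 25 2016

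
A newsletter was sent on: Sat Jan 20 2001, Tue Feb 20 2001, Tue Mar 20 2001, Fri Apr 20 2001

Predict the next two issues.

Gaps: 31, 28, 31 days — not constant. Every event is on the 20th of the month.
Pattern: the 20th of each month.
Next: May 2001 → Sun May 20 2001.
June 2001: Wed Jun 20 2001.

Sun May 20 2001, Wed Jun 20 2001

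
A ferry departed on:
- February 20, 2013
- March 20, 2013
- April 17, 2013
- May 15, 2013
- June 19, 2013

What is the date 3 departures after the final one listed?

These are Wednesdays at 28- or 35-day spacing (28, 28, 28, 35).
The pattern: 3rd Wednesday of the month.
July 2013 — 3rd Wednesday is July 17, 2013.
August 2013 — 3rd Wednesday is August 21, 2013.
September 2013 — 3rd Wednesday is September 18, 2013.

September 18, 2013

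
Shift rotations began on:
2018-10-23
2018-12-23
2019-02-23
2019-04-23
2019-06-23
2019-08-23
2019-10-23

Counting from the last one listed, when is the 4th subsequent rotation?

2020-06-23

Gaps: 61, 62, 59, 61, 61, 61 days — not constant. Every event is on the 23rd of the month.
Pattern: the 23rd of every 2 months.
Next: December 2019 → 2019-12-23.
February 2020: 2020-02-23.
Next: April 2020 → 2020-04-23.
June 2020: 2020-06-23.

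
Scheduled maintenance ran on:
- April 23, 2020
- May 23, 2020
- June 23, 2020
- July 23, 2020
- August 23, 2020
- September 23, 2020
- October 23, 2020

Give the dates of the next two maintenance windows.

November 23, 2020; December 23, 2020

Each date is the 23rd; the gaps (30, 31, 30, 31, 31, 30) track the month lengths.
The rule is the 23rd of each month.
Next: November 2020 → November 23, 2020.
December 2020: December 23, 2020.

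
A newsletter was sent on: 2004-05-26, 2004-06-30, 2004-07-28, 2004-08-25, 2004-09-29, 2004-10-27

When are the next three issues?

These are Wednesdays with 35, 28, 28, 35, 28-day gaps.
Each is the final Wednesday of its month — 2004-06-30 is past the 28th, so '4th Wednesday' doesn't fit.
November 2004 ends with Wednesday 2004-11-24.
Last Wednesday of December 2004: 2004-12-29.
Last Wednesday of January 2005: 2005-01-26.

2004-11-24, 2004-12-29, 2005-01-26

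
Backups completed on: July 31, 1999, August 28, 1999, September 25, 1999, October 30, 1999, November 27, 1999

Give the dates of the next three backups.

All Saturdays; the gaps (28, 28, 35, 28) vary with month length.
This is the last Saturday of each month.
December 1999 ends with Saturday December 25, 1999.
January 2000 ends with Saturday January 29, 2000.
February 2000 ends with Saturday February 26, 2000.

December 25, 1999; January 29, 2000; February 26, 2000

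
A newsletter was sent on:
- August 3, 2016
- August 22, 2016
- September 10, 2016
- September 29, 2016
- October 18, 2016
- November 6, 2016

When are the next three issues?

Every event comes 19 days after the last (19, 19, 19, 19, 19).
November 6, 2016 + 19 days = November 25, 2016.
November 25, 2016 + 19 days = December 14, 2016.
December 14, 2016 + 19 days = January 2, 2017.

November 25, 2016; December 14, 2016; January 2, 2017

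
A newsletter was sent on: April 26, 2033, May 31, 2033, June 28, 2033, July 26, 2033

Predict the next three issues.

All Tuesdays; the gaps (35, 28, 28) vary with month length.
This is the last Tuesday of each month.
August 2033 ends with Tuesday August 30, 2033.
Last Tuesday of September 2033: September 27, 2033.
Last Tuesday of October 2033: October 25, 2033.

August 30, 2033; September 27, 2033; October 25, 2033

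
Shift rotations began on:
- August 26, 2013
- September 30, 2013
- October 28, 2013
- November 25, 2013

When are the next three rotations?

Every date is a Monday; gaps 35, 28, 28 days.
Each is the last Monday of its month (at least one falls on the 29th or later, ruling out '4th Monday').
Last Monday of December 2013: December 30, 2013.
January 2014 ends with Monday January 27, 2014.
Last Monday of February 2014: February 24, 2014.

December 30, 2013; January 27, 2014; February 24, 2014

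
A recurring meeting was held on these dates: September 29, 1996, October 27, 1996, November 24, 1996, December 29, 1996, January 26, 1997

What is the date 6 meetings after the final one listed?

July 27, 1997

Every date is a Sunday; gaps 28, 28, 35, 28 days.
Each is the last Sunday of its month (at least one falls on the 29th or later, ruling out '4th Sunday').
Last Sunday of February 1997: February 23, 1997.
Last Sunday of March 1997: March 30, 1997.
Last Sunday of April 1997: April 27, 1997.
Last Sunday of May 1997: May 25, 1997.
June 1997 ends with Sunday June 29, 1997.
July 1997 ends with Sunday July 27, 1997.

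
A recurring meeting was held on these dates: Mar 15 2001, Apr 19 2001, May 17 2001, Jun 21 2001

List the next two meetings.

Jul 19 2001, Aug 16 2001

Gaps: 35, 28, 35 days — a mix of 28 and 35. Every date is a Thursday.
Each is the 3rd Thursday of its month.
July 2001 — 3rd Thursday is Jul 19 2001.
August 2001 — 3rd Thursday is Aug 16 2001.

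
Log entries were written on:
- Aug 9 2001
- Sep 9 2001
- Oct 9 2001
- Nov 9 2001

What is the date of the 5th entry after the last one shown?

Each date is the 9th; the gaps (31, 30, 31) track the month lengths.
The rule is the 9th of each month.
Next: December 2001 → Dec 9 2001.
January 2002: Jan 9 2002.
Next: February 2002 → Feb 9 2002.
March 2002: Mar 9 2002.
April 2002: Apr 9 2002.

Apr 9 2002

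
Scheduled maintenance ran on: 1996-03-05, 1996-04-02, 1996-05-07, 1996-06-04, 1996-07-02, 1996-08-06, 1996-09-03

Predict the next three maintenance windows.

1996-10-01, 1996-11-05, 1996-12-03

Gaps: 28, 35, 28, 28, 35, 28 days — a mix of 28 and 35. Every date is a Tuesday.
Each is the 1st Tuesday of its month.
1st Tuesday of October 1996: 1996-10-01.
1st Tuesday of November 1996: 1996-11-05.
December 1996 — 1st Tuesday is 1996-12-03.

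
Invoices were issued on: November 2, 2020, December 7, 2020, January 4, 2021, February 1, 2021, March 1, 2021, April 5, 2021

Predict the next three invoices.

All dates are Mondays, 35, 28, 28, 28, 35 days apart.
Specifically, the 1st Monday of each month.
May 2021 — 1st Monday is May 3, 2021.
June 2021 — 1st Monday is June 7, 2021.
July 2021 — 1st Monday is July 5, 2021.

May 3, 2021; June 7, 2021; July 5, 2021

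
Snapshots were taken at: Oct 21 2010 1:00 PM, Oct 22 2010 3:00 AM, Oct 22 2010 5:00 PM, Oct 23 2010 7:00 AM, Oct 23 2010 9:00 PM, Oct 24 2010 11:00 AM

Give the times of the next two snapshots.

Spacing: 14, 14, 14, 14, 14 h — constant 14 h.
Oct 24 2010 11:00 AM + 14 h = Oct 25 2010 1:00 AM.
Oct 25 2010 1:00 AM + 14 h = Oct 25 2010 3:00 PM.

Oct 25 2010 1:00 AM, Oct 25 2010 3:00 PM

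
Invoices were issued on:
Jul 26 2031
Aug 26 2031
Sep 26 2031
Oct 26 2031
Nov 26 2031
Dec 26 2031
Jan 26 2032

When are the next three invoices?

Each date is the 26th; the gaps (31, 31, 30, 31, 30, 31) track the month lengths.
The rule is the 26th of each month.
Next: February 2032 → Feb 26 2032.
March 2032: Mar 26 2032.
Next: April 2032 → Apr 26 2032.

Feb 26 2032, Mar 26 2032, Apr 26 2032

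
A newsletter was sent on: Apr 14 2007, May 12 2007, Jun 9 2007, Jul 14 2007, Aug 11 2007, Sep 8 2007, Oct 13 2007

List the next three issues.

These are Saturdays at 28- or 35-day spacing (28, 28, 35, 28, 28, 35).
The pattern: 2nd Saturday of the month.
November 2007 — 2nd Saturday is Nov 10 2007.
December 2007 — 2nd Saturday is Dec 8 2007.
2nd Saturday of January 2008: Jan 12 2008.

Nov 10 2007, Dec 8 2007, Jan 12 2008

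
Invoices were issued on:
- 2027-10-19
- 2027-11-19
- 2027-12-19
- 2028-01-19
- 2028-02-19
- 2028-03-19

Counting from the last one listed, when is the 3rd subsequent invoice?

Each date is the 19th; the gaps (31, 30, 31, 31, 29) track the month lengths.
The rule is the 19th of each month.
April 2028: 2028-04-19.
Next: May 2028 → 2028-05-19.
June 2028: 2028-06-19.

2028-06-19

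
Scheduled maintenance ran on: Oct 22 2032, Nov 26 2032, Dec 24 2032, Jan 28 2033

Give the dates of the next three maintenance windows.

Feb 25 2033, Mar 25 2033, Apr 22 2033

These are Fridays at 28- or 35-day spacing (35, 28, 35).
The pattern: 4th Friday of the month.
February 2033 — 4th Friday is Feb 25 2033.
March 2033 — 4th Friday is Mar 25 2033.
4th Friday of April 2033: Apr 22 2033.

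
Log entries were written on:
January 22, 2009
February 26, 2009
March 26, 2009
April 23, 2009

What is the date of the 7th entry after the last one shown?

November 26, 2009

All dates are Thursdays, 35, 28, 28 days apart.
Specifically, the 4th Thursday of each month.
May 2009 — 4th Thursday is May 28, 2009.
June 2009 — 4th Thursday is June 25, 2009.
4th Thursday of July 2009: July 23, 2009.
August 2009 — 4th Thursday is August 27, 2009.
4th Thursday of September 2009: September 24, 2009.
October 2009 — 4th Thursday is October 22, 2009.
November 2009 — 4th Thursday is November 26, 2009.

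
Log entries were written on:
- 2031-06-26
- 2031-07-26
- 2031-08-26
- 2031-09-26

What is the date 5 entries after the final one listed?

Each date is the 26th; the gaps (30, 31, 31) track the month lengths.
The rule is the 26th of each month.
Next: October 2031 → 2031-10-26.
November 2031: 2031-11-26.
December 2031: 2031-12-26.
Next: January 2032 → 2032-01-26.
February 2032: 2032-02-26.

2032-02-26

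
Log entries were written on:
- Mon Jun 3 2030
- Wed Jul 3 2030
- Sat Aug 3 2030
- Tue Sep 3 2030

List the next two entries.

Each date is the 3rd; the gaps (30, 31, 31) track the month lengths.
The rule is the 3rd of each month.
Next: October 2030 → Thu Oct 3 2030.
Next: November 2030 → Sun Nov 3 2030.

Thu Oct 3 2030, Sun Nov 3 2030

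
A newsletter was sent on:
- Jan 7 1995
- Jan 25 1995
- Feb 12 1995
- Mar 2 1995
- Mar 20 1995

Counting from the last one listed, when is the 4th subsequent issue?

May 31 1995

Gaps between consecutive events: 18, 18, 18, 18 days — a constant 18-day interval.
Mar 20 1995 + 18 days = Apr 7 1995.
Apr 7 1995 + 18 days = Apr 25 1995.
Apr 25 1995 + 18 days = May 13 1995.
May 13 1995 + 18 days = May 31 1995.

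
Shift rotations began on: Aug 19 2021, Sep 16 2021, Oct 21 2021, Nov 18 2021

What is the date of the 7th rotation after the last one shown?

These are Thursdays at 28- or 35-day spacing (28, 35, 28).
The pattern: 3rd Thursday of the month.
3rd Thursday of December 2021: Dec 16 2021.
3rd Thursday of January 2022: Jan 20 2022.
February 2022 — 3rd Thursday is Feb 17 2022.
March 2022 — 3rd Thursday is Mar 17 2022.
April 2022 — 3rd Thursday is Apr 21 2022.
May 2022 — 3rd Thursday is May 19 2022.
3rd Thursday of June 2022: Jun 16 2022.

Jun 16 2022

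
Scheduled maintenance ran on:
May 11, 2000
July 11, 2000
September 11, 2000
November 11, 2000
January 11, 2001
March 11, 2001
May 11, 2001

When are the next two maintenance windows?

Gaps: 61, 62, 61, 61, 59, 61 days — not constant. Every event is on the 11th of the month.
Pattern: the 11th of every 2 months.
Next: July 2001 → July 11, 2001.
Next: September 2001 → September 11, 2001.

July 11, 2001; September 11, 2001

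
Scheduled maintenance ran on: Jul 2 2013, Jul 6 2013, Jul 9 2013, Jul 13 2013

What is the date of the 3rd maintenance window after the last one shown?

Jul 23 2013

The gap pattern 4, 3, 4 repeats every 2 events.
These are the Tuesdays and Saturdays of each week.
Next Tuesday: Jul 16 2013.
The following Saturday is Jul 20 2013.
Next Tuesday: Jul 23 2013.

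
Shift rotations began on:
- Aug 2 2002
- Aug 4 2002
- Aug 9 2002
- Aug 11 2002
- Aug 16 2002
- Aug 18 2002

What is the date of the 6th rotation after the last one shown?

Gaps: 2, 5, 2, 5, 2 days — not constant, but cyclic with period 2.
The events fall on every Friday and Sunday.
Next Friday: Aug 23 2002.
Next Sunday: Aug 25 2002.
The following Friday is Aug 30 2002.
The following Sunday is Sep 1 2002.
Next Friday: Sep 6 2002.
Next Sunday: Sep 8 2002.

Sep 8 2002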